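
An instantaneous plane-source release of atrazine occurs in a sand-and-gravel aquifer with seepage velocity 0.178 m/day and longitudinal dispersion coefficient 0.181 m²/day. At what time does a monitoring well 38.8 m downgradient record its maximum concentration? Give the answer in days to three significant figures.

212 days

For the 1D instantaneous-source solution, setting ∂C/∂t = 0 at fixed x gives v²t² + 2Dt − x² = 0, so t = (√(D² + v²x²) − D)/v².
√(D² + v²x²) = √(0.181² + 0.178² × 38.8²) = 6.909; v² = 0.031684.
t = (6.909 − 0.181)/0.031684 = 212 days (vs. the pure-advection estimate x/v = 218 d).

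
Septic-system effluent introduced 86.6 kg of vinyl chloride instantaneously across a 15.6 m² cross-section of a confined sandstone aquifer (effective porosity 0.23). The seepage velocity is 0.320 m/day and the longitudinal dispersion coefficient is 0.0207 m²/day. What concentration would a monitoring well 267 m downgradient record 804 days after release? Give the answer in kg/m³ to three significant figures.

For an instantaneous plane source, C(x,t) = M/(n_e·A·√(4πDt)) · exp(−(x−vt)²/(4Dt)), with n_e·A the pore (flow) area.
Plume center vt = 0.320 × 804 = 257.28 m, so the well at 267 m is 9.72 m downgradient of the peak.
√(4πDt) = 14.46 m, giving peak height M/(n_e·A·√(4πDt)) = 86.6/(0.23 × 15.6 × 14.46) = 1.669 kg/m³.
(x−vt)²/(4Dt) = (9.72)²/(4 × 0.0207 × 804) = 1.419; exp(−1.419) = 0.2420.
C = 1.669 × 0.2420 = 0.404 kg/m³.

0.404 kg/m³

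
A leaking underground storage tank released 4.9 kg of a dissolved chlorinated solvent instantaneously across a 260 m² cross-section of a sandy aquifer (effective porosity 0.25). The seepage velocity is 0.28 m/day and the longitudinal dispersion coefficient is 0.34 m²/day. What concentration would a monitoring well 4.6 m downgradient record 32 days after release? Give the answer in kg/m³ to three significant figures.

For an instantaneous plane source, C(x,t) = M/(n_e·A·√(4πDt)) · exp(−(x−vt)²/(4Dt)), with n_e·A the pore (flow) area.
Plume center vt = 0.28 × 32 = 8.96 m, so the well at 4.6 m is 4.36 m upgradient of the peak.
√(4πDt) = 11.69 m, giving peak height M/(n_e·A·√(4πDt)) = 4.9/(0.25 × 260 × 11.69) = 0.006449 kg/m³.
(x−vt)²/(4Dt) = (-4.36)²/(4 × 0.34 × 32) = 0.4368; exp(−0.4368) = 0.6461.
C = 0.006449 × 0.6461 = 0.00417 kg/m³.

0.00417 kg/m³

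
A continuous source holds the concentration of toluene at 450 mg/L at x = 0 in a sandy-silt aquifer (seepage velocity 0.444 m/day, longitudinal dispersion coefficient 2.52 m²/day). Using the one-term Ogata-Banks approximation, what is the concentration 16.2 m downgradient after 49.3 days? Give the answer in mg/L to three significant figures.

For a continuous step input, C/C₀ ≈ ½·erfc((x−vt)/(2√(Dt))).
vt = 0.444 × 49.3 = 21.8892 m and 2√(Dt) = 2√(2.52 × 49.3) = 22.29 m.
Argument (x−vt)/(2√(Dt)) = (16.2 − 21.8892)/22.29 = -0.2552; ½·erfc(-0.2552) = 0.6409.
C = 450 × 0.6409 = 288 mg/L.

288 mg/L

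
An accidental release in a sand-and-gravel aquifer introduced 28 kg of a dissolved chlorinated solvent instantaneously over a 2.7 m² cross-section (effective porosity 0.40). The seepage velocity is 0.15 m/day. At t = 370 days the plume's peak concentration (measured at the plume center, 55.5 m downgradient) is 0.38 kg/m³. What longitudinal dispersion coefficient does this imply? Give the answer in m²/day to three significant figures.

1.00 m²/day

At the plume center C_max = M/(n_e·A·√(4πDt)), so D = M²/(4πt·(n_e·A·C_max)²).
n_e·A·C_max = 0.40 × 2.7 × 0.38 = 0.4104 kg/m.
D = 28²/(4π × 370 × 0.4104²) = 1.00 m²/day.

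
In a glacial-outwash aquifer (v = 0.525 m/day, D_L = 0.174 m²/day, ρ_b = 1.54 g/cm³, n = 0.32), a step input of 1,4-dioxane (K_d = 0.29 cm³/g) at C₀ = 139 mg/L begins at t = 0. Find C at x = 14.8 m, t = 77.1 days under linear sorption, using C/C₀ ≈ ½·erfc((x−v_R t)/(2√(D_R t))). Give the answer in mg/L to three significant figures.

Retardation factor R = 1 + ρ_b·K_d/n = 1 + 1.54 × 0.29/0.32 = 2.396.
Sorption retards both mechanisms: v_R = v/R = 0.2191 m/day, D_R = D/R = 0.07262 m²/day.
v_R·t = 0.2191 × 77.1 = 16.89261 m; 2√(D_R t) = 4.732 m; argument = (14.8 − 16.89261)/4.732 = -0.4422.
C = C₀ × ½·erfc(-0.4422) = 139 × 0.7341 = 102 mg/L.

102 mg/L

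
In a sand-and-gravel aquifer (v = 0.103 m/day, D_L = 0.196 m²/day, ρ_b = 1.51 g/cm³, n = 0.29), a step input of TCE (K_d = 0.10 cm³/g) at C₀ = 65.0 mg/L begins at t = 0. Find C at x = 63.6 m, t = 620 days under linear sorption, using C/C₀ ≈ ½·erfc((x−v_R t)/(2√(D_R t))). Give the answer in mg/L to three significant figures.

2.84 mg/L

Retardation factor R = 1 + ρ_b·K_d/n = 1 + 1.51 × 0.10/0.29 = 1.521.
Sorption retards both mechanisms: v_R = v/R = 0.06772 m/day, D_R = D/R = 0.1289 m²/day.
v_R·t = 0.06772 × 620 = 41.9864 m; 2√(D_R t) = 17.88 m; argument = (63.6 − 41.9864)/17.88 = 1.209.
C = C₀ × ½·erfc(1.209) = 65.0 × 0.04365 = 2.84 mg/L.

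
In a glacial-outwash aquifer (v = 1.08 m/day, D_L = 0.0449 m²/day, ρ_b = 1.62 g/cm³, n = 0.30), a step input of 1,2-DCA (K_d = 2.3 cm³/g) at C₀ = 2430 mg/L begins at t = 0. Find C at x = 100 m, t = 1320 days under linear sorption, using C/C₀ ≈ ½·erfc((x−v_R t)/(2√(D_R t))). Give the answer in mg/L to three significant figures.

2390 mg/L

Retardation factor R = 1 + ρ_b·K_d/n = 1 + 1.62 × 2.3/0.30 = 13.42.
Sorption retards both mechanisms: v_R = v/R = 0.08048 m/day, D_R = D/R = 0.003346 m²/day.
v_R·t = 0.08048 × 1320 = 106.2336 m; 2√(D_R t) = 4.203 m; argument = (100 − 106.2336)/4.203 = -1.483.
C = C₀ × ½·erfc(-1.483) = 2430 × 0.9820 = 2390 mg/L.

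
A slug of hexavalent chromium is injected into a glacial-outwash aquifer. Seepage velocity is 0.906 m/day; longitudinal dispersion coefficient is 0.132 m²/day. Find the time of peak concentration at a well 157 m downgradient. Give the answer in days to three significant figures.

173 days

For the 1D instantaneous-source solution, setting ∂C/∂t = 0 at fixed x gives v²t² + 2Dt − x² = 0, so t = (√(D² + v²x²) − D)/v².
√(D² + v²x²) = √(0.132² + 0.906² × 157²) = 142.2; v² = 0.820836.
t = (142.2 − 0.132)/0.820836 = 173 days (vs. the pure-advection estimate x/v = 173 d).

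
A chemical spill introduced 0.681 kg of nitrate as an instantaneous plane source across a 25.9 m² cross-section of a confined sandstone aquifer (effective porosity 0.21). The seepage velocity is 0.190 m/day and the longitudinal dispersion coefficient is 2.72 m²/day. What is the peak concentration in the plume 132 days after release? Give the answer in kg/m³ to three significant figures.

0.00186 kg/m³

The peak of an instantaneous 1D plume sits at x = vt; there the Gaussian factor is 1 and C_max = M/(n_e·A·√(4πDt)), where n_e·A is the pore area the mass is dissolved in.
√(4πDt) = √(4π × 2.72 × 132) = 67.17 m, so C_max = 0.681/(0.21 × 25.9 × 67.17) = 0.00186 kg/m³.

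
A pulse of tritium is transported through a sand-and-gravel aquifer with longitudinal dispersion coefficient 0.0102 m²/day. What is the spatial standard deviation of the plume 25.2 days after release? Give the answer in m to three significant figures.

Dispersive spreading gives a Gaussian with σ² = 2Dt; advection only shifts the center.
σ = √(2 × 0.0102 × 25.2) = 0.717 m.

0.717 m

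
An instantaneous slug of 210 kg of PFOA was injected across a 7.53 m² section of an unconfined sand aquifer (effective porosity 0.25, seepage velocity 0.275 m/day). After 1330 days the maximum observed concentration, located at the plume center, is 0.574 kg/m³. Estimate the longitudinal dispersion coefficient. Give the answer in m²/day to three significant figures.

At the plume center C_max = M/(n_e·A·√(4πDt)), so D = M²/(4πt·(n_e·A·C_max)²).
n_e·A·C_max = 0.25 × 7.53 × 0.574 = 1.081 kg/m.
D = 210²/(4π × 1330 × 1.081²) = 2.26 m²/day.

2.26 m²/day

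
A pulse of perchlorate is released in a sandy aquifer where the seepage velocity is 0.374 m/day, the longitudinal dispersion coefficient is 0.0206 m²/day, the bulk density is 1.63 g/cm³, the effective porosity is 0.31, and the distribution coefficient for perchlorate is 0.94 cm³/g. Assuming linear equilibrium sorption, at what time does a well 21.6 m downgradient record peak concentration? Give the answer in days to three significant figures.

Retardation factor R = 1 + ρ_b·K_d/n = 1 + 1.63 × 0.94/0.31 = 5.943.
Sorption retards both mechanisms: v_R = v/R = 0.06293 m/day, D_R = D/R = 0.003466 m²/day.
Peak time from v_R²t² + 2D_R t − x² = 0: t = (√(D_R² + v_R²x²) − D_R)/v_R².
√(D_R² + v_R²x²) = √(0.003466² + 0.06293² × 21.6²) = 1.359; v_R² = 0.003960.
t = (1.359 − 0.003466)/0.003960 = 342 days.

342 days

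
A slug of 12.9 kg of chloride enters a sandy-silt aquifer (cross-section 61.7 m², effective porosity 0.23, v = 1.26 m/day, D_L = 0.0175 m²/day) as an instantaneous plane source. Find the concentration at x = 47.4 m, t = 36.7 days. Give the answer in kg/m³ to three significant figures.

For an instantaneous plane source, C(x,t) = M/(n_e·A·√(4πDt)) · exp(−(x−vt)²/(4Dt)), with n_e·A the pore (flow) area.
Plume center vt = 1.26 × 36.7 = 46.242 m, so the well at 47.4 m is 1.158 m downgradient of the peak.
√(4πDt) = 2.841 m, giving peak height M/(n_e·A·√(4πDt)) = 12.9/(0.23 × 61.7 × 2.841) = 0.3200 kg/m³.
(x−vt)²/(4Dt) = (1.158)²/(4 × 0.0175 × 36.7) = 0.5220; exp(−0.5220) = 0.5933.
C = 0.3200 × 0.5933 = 0.190 kg/m³.

0.190 kg/m³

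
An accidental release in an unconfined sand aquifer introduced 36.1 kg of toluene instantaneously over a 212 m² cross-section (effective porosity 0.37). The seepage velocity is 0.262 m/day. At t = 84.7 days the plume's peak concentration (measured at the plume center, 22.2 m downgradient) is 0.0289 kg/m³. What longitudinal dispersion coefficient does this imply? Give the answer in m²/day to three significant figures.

At the plume center C_max = M/(n_e·A·√(4πDt)), so D = M²/(4πt·(n_e·A·C_max)²).
n_e·A·C_max = 0.37 × 212 × 0.0289 = 2.267 kg/m.
D = 36.1²/(4π × 84.7 × 2.267²) = 0.238 m²/day.

0.238 m²/day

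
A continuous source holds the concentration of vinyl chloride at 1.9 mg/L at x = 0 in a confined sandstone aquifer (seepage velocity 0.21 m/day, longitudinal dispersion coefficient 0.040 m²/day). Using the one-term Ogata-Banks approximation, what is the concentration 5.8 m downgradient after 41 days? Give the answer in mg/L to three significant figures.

1.79 mg/L

For a continuous step input, C/C₀ ≈ ½·erfc((x−vt)/(2√(Dt))).
vt = 0.21 × 41 = 8.61 m and 2√(Dt) = 2√(0.040 × 41) = 2.561 m.
Argument (x−vt)/(2√(Dt)) = (5.8 − 8.61)/2.561 = -1.097; ½·erfc(-1.097) = 0.9396.
C = 1.9 × 0.9396 = 1.79 mg/L.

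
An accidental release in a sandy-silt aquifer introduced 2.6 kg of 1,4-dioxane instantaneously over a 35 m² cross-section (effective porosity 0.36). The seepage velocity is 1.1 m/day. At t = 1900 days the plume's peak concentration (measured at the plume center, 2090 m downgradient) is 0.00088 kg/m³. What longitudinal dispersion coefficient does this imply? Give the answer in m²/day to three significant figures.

2.30 m²/day

At the plume center C_max = M/(n_e·A·√(4πDt)), so D = M²/(4πt·(n_e·A·C_max)²).
n_e·A·C_max = 0.36 × 35 × 0.00088 = 0.01109 kg/m.
D = 2.6²/(4π × 1900 × 0.01109²) = 2.30 m²/day.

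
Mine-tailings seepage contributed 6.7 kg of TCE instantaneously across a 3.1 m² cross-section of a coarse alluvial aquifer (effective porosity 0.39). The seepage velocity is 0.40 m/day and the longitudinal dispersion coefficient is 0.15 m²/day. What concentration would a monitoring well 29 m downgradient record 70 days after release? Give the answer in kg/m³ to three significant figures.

0.471 kg/m³

For an instantaneous plane source, C(x,t) = M/(n_e·A·√(4πDt)) · exp(−(x−vt)²/(4Dt)), with n_e·A the pore (flow) area.
Plume center vt = 0.40 × 70 = 28 m, so the well at 29 m is 1 m downgradient of the peak.
√(4πDt) = 11.49 m, giving peak height M/(n_e·A·√(4πDt)) = 6.7/(0.39 × 3.1 × 11.49) = 0.4823 kg/m³.
(x−vt)²/(4Dt) = (1)²/(4 × 0.15 × 70) = 0.02381; exp(−0.02381) = 0.9765.
C = 0.4823 × 0.9765 = 0.471 kg/m³.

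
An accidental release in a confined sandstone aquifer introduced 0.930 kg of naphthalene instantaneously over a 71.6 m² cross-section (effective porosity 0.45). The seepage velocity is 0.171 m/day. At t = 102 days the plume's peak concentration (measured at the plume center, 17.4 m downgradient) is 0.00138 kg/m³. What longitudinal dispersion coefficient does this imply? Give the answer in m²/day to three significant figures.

At the plume center C_max = M/(n_e·A·√(4πDt)), so D = M²/(4πt·(n_e·A·C_max)²).
n_e·A·C_max = 0.45 × 71.6 × 0.00138 = 0.04446 kg/m.
D = 0.930²/(4π × 102 × 0.04446²) = 0.341 m²/day.

0.341 m²/day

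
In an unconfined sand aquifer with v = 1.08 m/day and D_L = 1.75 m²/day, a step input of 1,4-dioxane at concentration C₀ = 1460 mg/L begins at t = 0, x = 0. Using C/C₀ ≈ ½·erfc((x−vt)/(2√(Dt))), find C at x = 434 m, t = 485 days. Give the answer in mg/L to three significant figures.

1440 mg/L

For a continuous step input, C/C₀ ≈ ½·erfc((x−vt)/(2√(Dt))).
vt = 1.08 × 485 = 523.8 m and 2√(Dt) = 2√(1.75 × 485) = 58.27 m.
Argument (x−vt)/(2√(Dt)) = (434 − 523.8)/58.27 = -1.541; ½·erfc(-1.541) = 0.9853.
C = 1460 × 0.9853 = 1440 mg/L.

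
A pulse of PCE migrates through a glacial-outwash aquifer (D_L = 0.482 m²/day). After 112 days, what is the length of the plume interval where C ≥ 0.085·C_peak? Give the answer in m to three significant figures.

46.1 m

The plume is Gaussian with σ = √(2Dt) = √(2 × 0.482 × 112) = 10.39 m.
C/C_peak = exp(−Δx²/(2σ²)) = 0.085 ⇒ Δx = σ·√(−2 ln 0.085) = 10.39 × 2.220 = 23.07 m.
Width = 2Δx = 46.1 m.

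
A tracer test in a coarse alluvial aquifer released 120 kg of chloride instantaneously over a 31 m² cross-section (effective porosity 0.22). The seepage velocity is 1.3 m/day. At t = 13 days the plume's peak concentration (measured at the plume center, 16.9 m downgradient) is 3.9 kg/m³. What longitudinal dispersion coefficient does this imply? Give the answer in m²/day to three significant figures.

0.125 m²/day

At the plume center C_max = M/(n_e·A·√(4πDt)), so D = M²/(4πt·(n_e·A·C_max)²).
n_e·A·C_max = 0.22 × 31 × 3.9 = 26.60 kg/m.
D = 120²/(4π × 13 × 26.60²) = 0.125 m²/day.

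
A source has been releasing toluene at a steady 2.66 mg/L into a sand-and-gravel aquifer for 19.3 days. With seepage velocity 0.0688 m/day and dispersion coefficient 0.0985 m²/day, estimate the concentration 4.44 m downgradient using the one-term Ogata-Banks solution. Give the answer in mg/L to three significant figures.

For a continuous step input, C/C₀ ≈ ½·erfc((x−vt)/(2√(Dt))).
vt = 0.0688 × 19.3 = 1.32784 m and 2√(Dt) = 2√(0.0985 × 19.3) = 2.758 m.
Argument (x−vt)/(2√(Dt)) = (4.44 − 1.32784)/2.758 = 1.128; ½·erfc(1.128) = 0.05533.
C = 2.66 × 0.05533 = 0.147 mg/L.

0.147 mg/L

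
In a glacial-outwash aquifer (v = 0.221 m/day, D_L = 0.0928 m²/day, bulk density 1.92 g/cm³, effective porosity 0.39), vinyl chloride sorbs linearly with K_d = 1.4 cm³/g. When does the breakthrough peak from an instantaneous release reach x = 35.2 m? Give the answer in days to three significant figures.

1240 days

Retardation factor R = 1 + ρ_b·K_d/n = 1 + 1.92 × 1.4/0.39 = 7.892.
Sorption retards both mechanisms: v_R = v/R = 0.02800 m/day, D_R = D/R = 0.01176 m²/day.
Peak time from v_R²t² + 2D_R t − x² = 0: t = (√(D_R² + v_R²x²) − D_R)/v_R².
√(D_R² + v_R²x²) = √(0.01176² + 0.02800² × 35.2²) = 0.9857; v_R² = 0.0007840.
t = (0.9857 − 0.01176)/0.0007840 = 1240 days.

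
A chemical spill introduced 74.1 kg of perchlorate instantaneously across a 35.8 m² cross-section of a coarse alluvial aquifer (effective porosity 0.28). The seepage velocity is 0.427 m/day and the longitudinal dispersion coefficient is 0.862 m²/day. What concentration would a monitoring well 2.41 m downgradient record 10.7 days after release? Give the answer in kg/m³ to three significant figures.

0.605 kg/m³

For an instantaneous plane source, C(x,t) = M/(n_e·A·√(4πDt)) · exp(−(x−vt)²/(4Dt)), with n_e·A the pore (flow) area.
Plume center vt = 0.427 × 10.7 = 4.5689 m, so the well at 2.41 m is 2.1589 m upgradient of the peak.
√(4πDt) = 10.77 m, giving peak height M/(n_e·A·√(4πDt)) = 74.1/(0.28 × 35.8 × 10.77) = 0.6864 kg/m³.
(x−vt)²/(4Dt) = (-2.1589)²/(4 × 0.862 × 10.7) = 0.1263; exp(−0.1263) = 0.8814.
C = 0.6864 × 0.8814 = 0.605 kg/m³.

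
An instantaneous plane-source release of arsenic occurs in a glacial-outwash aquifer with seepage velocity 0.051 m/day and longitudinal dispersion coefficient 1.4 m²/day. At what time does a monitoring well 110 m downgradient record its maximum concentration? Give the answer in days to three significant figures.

For the 1D instantaneous-source solution, setting ∂C/∂t = 0 at fixed x gives v²t² + 2Dt − x² = 0, so t = (√(D² + v²x²) − D)/v².
√(D² + v²x²) = √(1.4² + 0.051² × 110²) = 5.782; v² = 0.002601.
t = (5.782 − 1.4)/0.002601 = 1680 days (vs. the pure-advection estimate x/v = 2160 d).

1680 days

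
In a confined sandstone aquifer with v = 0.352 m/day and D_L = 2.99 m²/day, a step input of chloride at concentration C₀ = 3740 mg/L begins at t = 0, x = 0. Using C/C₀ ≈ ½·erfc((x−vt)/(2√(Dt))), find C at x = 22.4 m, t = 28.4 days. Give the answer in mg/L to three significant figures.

638 mg/L

For a continuous step input, C/C₀ ≈ ½·erfc((x−vt)/(2√(Dt))).
vt = 0.352 × 28.4 = 9.9968 m and 2√(Dt) = 2√(2.99 × 28.4) = 18.43 m.
Argument (x−vt)/(2√(Dt)) = (22.4 − 9.9968)/18.43 = 0.6730; ½·erfc(0.6730) = 0.1706.
C = 3740 × 0.1706 = 638 mg/L.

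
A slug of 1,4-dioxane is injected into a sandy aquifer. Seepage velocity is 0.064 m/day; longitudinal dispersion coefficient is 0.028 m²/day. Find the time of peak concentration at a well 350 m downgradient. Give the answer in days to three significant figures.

5460 days

For the 1D instantaneous-source solution, setting ∂C/∂t = 0 at fixed x gives v²t² + 2Dt − x² = 0, so t = (√(D² + v²x²) − D)/v².
√(D² + v²x²) = √(0.028² + 0.064² × 350²) = 22.40; v² = 0.004096.
t = (22.40 − 0.028)/0.004096 = 5460 days (vs. the pure-advection estimate x/v = 5470 d).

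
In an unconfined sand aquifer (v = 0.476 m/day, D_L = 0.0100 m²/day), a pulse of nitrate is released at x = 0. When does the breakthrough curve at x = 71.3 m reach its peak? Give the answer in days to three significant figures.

150 days

For the 1D instantaneous-source solution, setting ∂C/∂t = 0 at fixed x gives v²t² + 2Dt − x² = 0, so t = (√(D² + v²x²) − D)/v².
√(D² + v²x²) = √(0.0100² + 0.476² × 71.3²) = 33.94; v² = 0.226576.
t = (33.94 − 0.0100)/0.226576 = 150 days (vs. the pure-advection estimate x/v = 150 d).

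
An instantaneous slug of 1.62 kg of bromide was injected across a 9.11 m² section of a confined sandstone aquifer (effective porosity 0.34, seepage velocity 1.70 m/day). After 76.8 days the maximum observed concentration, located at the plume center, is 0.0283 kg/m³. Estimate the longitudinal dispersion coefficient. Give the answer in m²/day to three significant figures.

At the plume center C_max = M/(n_e·A·√(4πDt)), so D = M²/(4πt·(n_e·A·C_max)²).
n_e·A·C_max = 0.34 × 9.11 × 0.0283 = 0.08766 kg/m.
D = 1.62²/(4π × 76.8 × 0.08766²) = 0.354 m²/day.

0.354 m²/day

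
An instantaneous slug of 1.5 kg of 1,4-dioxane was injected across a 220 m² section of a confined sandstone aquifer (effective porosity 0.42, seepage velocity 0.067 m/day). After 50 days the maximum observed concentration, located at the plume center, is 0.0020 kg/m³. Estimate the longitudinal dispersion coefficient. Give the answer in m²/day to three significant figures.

0.105 m²/day

At the plume center C_max = M/(n_e·A·√(4πDt)), so D = M²/(4πt·(n_e·A·C_max)²).
n_e·A·C_max = 0.42 × 220 × 0.0020 = 0.1848 kg/m.
D = 1.5²/(4π × 50 × 0.1848²) = 0.105 m²/day.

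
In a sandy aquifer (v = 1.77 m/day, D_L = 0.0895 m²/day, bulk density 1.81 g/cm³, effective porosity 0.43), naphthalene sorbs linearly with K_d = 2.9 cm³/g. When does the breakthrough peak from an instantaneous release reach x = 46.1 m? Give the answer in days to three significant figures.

Retardation factor R = 1 + ρ_b·K_d/n = 1 + 1.81 × 2.9/0.43 = 13.21.
Sorption retards both mechanisms: v_R = v/R = 0.1340 m/day, D_R = D/R = 0.006775 m²/day.
Peak time from v_R²t² + 2D_R t − x² = 0: t = (√(D_R² + v_R²x²) − D_R)/v_R².
√(D_R² + v_R²x²) = √(0.006775² + 0.1340² × 46.1²) = 6.177; v_R² = 0.01796.
t = (6.177 − 0.006775)/0.01796 = 344 days.

344 days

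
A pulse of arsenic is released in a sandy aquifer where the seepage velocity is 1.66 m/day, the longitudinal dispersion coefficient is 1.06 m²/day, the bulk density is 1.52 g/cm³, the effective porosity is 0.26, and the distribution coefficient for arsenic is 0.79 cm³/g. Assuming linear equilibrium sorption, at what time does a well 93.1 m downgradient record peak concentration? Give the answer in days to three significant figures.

313 days

Retardation factor R = 1 + ρ_b·K_d/n = 1 + 1.52 × 0.79/0.26 = 5.618.
Sorption retards both mechanisms: v_R = v/R = 0.2955 m/day, D_R = D/R = 0.1887 m²/day.
Peak time from v_R²t² + 2D_R t − x² = 0: t = (√(D_R² + v_R²x²) − D_R)/v_R².
√(D_R² + v_R²x²) = √(0.1887² + 0.2955² × 93.1²) = 27.51; v_R² = 0.08732.
t = (27.51 − 0.1887)/0.08732 = 313 days.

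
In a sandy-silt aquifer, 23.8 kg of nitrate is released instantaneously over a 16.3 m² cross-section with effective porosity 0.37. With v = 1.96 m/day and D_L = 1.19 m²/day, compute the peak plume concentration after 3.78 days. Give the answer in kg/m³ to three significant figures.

0.525 kg/m³

The peak of an instantaneous 1D plume sits at x = vt; there the Gaussian factor is 1 and C_max = M/(n_e·A·√(4πDt)), where n_e·A is the pore area the mass is dissolved in.
√(4πDt) = √(4π × 1.19 × 3.78) = 7.518 m, so C_max = 23.8/(0.37 × 16.3 × 7.518) = 0.525 kg/m³.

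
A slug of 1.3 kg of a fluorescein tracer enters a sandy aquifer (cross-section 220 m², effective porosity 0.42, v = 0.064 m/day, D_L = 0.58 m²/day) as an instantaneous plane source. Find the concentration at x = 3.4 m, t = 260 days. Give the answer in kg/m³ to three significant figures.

0.000242 kg/m³

For an instantaneous plane source, C(x,t) = M/(n_e·A·√(4πDt)) · exp(−(x−vt)²/(4Dt)), with n_e·A the pore (flow) area.
Plume center vt = 0.064 × 260 = 16.64 m, so the well at 3.4 m is 13.24 m upgradient of the peak.
√(4πDt) = 43.53 m, giving peak height M/(n_e·A·√(4πDt)) = 1.3/(0.42 × 220 × 43.53) = 0.0003232 kg/m³.
(x−vt)²/(4Dt) = (-13.24)²/(4 × 0.58 × 260) = 0.2906; exp(−0.2906) = 0.7478.
C = 0.0003232 × 0.7478 = 0.000242 kg/m³.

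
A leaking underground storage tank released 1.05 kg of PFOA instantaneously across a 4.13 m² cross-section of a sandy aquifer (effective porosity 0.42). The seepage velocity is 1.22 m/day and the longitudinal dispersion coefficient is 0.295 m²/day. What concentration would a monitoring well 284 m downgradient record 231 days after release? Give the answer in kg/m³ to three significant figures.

For an instantaneous plane source, C(x,t) = M/(n_e·A·√(4πDt)) · exp(−(x−vt)²/(4Dt)), with n_e·A the pore (flow) area.
Plume center vt = 1.22 × 231 = 281.82 m, so the well at 284 m is 2.18 m downgradient of the peak.
√(4πDt) = 29.26 m, giving peak height M/(n_e·A·√(4πDt)) = 1.05/(0.42 × 4.13 × 29.26) = 0.02069 kg/m³.
(x−vt)²/(4Dt) = (2.18)²/(4 × 0.295 × 231) = 0.01743; exp(−0.01743) = 0.9827.
C = 0.02069 × 0.9827 = 0.0203 kg/m³.

0.0203 kg/m³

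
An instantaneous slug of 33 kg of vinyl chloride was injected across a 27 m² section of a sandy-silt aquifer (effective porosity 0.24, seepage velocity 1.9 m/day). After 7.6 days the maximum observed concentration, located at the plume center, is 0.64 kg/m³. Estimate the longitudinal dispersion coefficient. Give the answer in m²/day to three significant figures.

0.663 m²/day

At the plume center C_max = M/(n_e·A·√(4πDt)), so D = M²/(4πt·(n_e·A·C_max)²).
n_e·A·C_max = 0.24 × 27 × 0.64 = 4.147 kg/m.
D = 33²/(4π × 7.6 × 4.147²) = 0.663 m²/day.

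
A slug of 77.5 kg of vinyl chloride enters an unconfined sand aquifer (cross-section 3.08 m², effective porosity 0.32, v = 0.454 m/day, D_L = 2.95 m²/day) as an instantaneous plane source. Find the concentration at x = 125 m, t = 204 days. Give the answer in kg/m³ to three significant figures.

For an instantaneous plane source, C(x,t) = M/(n_e·A·√(4πDt)) · exp(−(x−vt)²/(4Dt)), with n_e·A the pore (flow) area.
Plume center vt = 0.454 × 204 = 92.616 m, so the well at 125 m is 32.384 m downgradient of the peak.
√(4πDt) = 86.96 m, giving peak height M/(n_e·A·√(4πDt)) = 77.5/(0.32 × 3.08 × 86.96) = 0.9042 kg/m³.
(x−vt)²/(4Dt) = (32.384)²/(4 × 2.95 × 204) = 0.4357; exp(−0.4357) = 0.6468.
C = 0.9042 × 0.6468 = 0.585 kg/m³.

0.585 kg/m³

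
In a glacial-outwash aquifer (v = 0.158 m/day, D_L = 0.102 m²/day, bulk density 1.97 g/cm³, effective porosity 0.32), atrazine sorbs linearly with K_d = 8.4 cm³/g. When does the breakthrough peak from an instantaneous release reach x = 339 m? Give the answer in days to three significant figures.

Retardation factor R = 1 + ρ_b·K_d/n = 1 + 1.97 × 8.4/0.32 = 52.71.
Sorption retards both mechanisms: v_R = v/R = 0.002998 m/day, D_R = D/R = 0.001935 m²/day.
Peak time from v_R²t² + 2D_R t − x² = 0: t = (√(D_R² + v_R²x²) − D_R)/v_R².
√(D_R² + v_R²x²) = √(0.001935² + 0.002998² × 339²) = 1.016; v_R² = 8.988e-06.
t = (1.016 − 0.001935)/8.988e-06 = 113000 days.

113000 days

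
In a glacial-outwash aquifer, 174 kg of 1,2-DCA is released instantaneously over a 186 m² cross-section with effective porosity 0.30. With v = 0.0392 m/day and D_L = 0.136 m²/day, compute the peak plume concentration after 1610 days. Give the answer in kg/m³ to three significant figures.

The peak of an instantaneous 1D plume sits at x = vt; there the Gaussian factor is 1 and C_max = M/(n_e·A·√(4πDt)), where n_e·A is the pore area the mass is dissolved in.
√(4πDt) = √(4π × 0.136 × 1610) = 52.46 m, so C_max = 174/(0.30 × 186 × 52.46) = 0.0594 kg/m³.

0.0594 kg/m³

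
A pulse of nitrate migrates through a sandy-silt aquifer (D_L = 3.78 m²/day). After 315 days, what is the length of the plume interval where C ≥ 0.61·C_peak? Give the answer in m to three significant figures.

97.0 m

The plume is Gaussian with σ = √(2Dt) = √(2 × 3.78 × 315) = 48.80 m.
C/C_peak = exp(−Δx²/(2σ²)) = 0.61 ⇒ Δx = σ·√(−2 ln 0.61) = 48.80 × 0.9943 = 48.52 m.
Width = 2Δx = 97.0 m.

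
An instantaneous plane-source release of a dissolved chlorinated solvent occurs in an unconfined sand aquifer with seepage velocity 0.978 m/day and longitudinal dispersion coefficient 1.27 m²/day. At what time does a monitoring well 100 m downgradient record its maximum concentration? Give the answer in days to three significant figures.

101 days

For the 1D instantaneous-source solution, setting ∂C/∂t = 0 at fixed x gives v²t² + 2Dt − x² = 0, so t = (√(D² + v²x²) − D)/v².
√(D² + v²x²) = √(1.27² + 0.978² × 100²) = 97.81; v² = 0.956484.
t = (97.81 − 1.27)/0.956484 = 101 days (vs. the pure-advection estimate x/v = 102 d).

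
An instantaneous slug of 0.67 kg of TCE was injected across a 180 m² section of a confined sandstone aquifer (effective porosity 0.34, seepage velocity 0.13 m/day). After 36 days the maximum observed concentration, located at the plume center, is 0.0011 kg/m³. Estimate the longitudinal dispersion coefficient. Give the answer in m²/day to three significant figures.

At the plume center C_max = M/(n_e·A·√(4πDt)), so D = M²/(4πt·(n_e·A·C_max)²).
n_e·A·C_max = 0.34 × 180 × 0.0011 = 0.06732 kg/m.
D = 0.67²/(4π × 36 × 0.06732²) = 0.219 m²/day.

0.219 m²/day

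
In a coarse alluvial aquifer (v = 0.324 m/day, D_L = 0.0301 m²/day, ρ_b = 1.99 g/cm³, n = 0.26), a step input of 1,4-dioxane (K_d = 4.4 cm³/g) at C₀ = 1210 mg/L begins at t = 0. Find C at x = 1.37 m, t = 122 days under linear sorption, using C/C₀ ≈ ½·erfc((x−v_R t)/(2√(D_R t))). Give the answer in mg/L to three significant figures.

373 mg/L

Retardation factor R = 1 + ρ_b·K_d/n = 1 + 1.99 × 4.4/0.26 = 34.68.
Sorption retards both mechanisms: v_R = v/R = 0.009343 m/day, D_R = D/R = 0.0008679 m²/day.
v_R·t = 0.009343 × 122 = 1.139846 m; 2√(D_R t) = 0.6508 m; argument = (1.37 − 1.139846)/0.6508 = 0.3536.
C = C₀ × ½·erfc(0.3536) = 1210 × 0.3085 = 373 mg/L.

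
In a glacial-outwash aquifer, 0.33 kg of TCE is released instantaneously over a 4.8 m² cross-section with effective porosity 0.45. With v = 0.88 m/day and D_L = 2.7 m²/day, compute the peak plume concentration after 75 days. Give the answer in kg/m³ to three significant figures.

The peak of an instantaneous 1D plume sits at x = vt; there the Gaussian factor is 1 and C_max = M/(n_e·A·√(4πDt)), where n_e·A is the pore area the mass is dissolved in.
√(4πDt) = √(4π × 2.7 × 75) = 50.44 m, so C_max = 0.33/(0.45 × 4.8 × 50.44) = 0.00303 kg/m³.

0.00303 kg/m³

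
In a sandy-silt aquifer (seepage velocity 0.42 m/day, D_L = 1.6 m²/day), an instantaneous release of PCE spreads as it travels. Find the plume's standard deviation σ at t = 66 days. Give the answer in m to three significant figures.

14.5 m

Dispersive spreading gives a Gaussian with σ² = 2Dt; advection only shifts the center.
σ = √(2 × 1.6 × 66) = 14.5 m.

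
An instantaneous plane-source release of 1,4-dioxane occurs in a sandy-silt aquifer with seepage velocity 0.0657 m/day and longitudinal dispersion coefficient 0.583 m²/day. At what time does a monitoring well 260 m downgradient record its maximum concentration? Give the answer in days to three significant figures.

3820 days

For the 1D instantaneous-source solution, setting ∂C/∂t = 0 at fixed x gives v²t² + 2Dt − x² = 0, so t = (√(D² + v²x²) − D)/v².
√(D² + v²x²) = √(0.583² + 0.0657² × 260²) = 17.09; v² = 0.00431649.
t = (17.09 − 0.583)/0.00431649 = 3820 days (vs. the pure-advection estimate x/v = 3960 d).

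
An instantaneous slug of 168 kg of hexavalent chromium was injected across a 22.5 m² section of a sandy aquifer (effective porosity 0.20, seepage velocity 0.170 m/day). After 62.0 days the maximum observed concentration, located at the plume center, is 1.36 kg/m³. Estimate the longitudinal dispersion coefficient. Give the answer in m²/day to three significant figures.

At the plume center C_max = M/(n_e·A·√(4πDt)), so D = M²/(4πt·(n_e·A·C_max)²).
n_e·A·C_max = 0.20 × 22.5 × 1.36 = 6.120 kg/m.
D = 168²/(4π × 62.0 × 6.120²) = 0.967 m²/day.

0.967 m²/day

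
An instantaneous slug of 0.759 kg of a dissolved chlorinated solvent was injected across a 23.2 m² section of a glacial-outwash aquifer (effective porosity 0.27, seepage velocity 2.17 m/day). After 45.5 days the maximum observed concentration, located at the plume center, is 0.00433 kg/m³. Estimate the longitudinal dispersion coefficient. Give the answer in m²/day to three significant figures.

At the plume center C_max = M/(n_e·A·√(4πDt)), so D = M²/(4πt·(n_e·A·C_max)²).
n_e·A·C_max = 0.27 × 23.2 × 0.00433 = 0.02712 kg/m.
D = 0.759²/(4π × 45.5 × 0.02712²) = 1.37 m²/day.

1.37 m²/day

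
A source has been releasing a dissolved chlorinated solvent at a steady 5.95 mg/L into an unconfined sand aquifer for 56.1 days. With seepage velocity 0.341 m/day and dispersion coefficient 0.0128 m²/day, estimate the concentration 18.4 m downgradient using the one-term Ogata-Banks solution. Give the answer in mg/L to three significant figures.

For a continuous step input, C/C₀ ≈ ½·erfc((x−vt)/(2√(Dt))).
vt = 0.341 × 56.1 = 19.1301 m and 2√(Dt) = 2√(0.0128 × 56.1) = 1.695 m.
Argument (x−vt)/(2√(Dt)) = (18.4 − 19.1301)/1.695 = -0.4307; ½·erfc(-0.4307) = 0.7288.
C = 5.95 × 0.7288 = 4.34 mg/L.

4.34 mg/L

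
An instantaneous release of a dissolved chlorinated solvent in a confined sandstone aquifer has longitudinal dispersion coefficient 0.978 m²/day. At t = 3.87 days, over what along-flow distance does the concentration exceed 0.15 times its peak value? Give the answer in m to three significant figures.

10.7 m

The plume is Gaussian with σ = √(2Dt) = √(2 × 0.978 × 3.87) = 2.751 m.
C/C_peak = exp(−Δx²/(2σ²)) = 0.15 ⇒ Δx = σ·√(−2 ln 0.15) = 2.751 × 1.948 = 5.359 m.
Width = 2Δx = 10.7 m.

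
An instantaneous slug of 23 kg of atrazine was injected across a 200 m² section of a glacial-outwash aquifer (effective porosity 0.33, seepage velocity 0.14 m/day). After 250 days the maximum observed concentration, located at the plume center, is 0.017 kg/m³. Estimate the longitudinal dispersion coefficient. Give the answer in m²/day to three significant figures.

0.134 m²/day

At the plume center C_max = M/(n_e·A·√(4πDt)), so D = M²/(4πt·(n_e·A·C_max)²).
n_e·A·C_max = 0.33 × 200 × 0.017 = 1.122 kg/m.
D = 23²/(4π × 250 × 1.122²) = 0.134 m²/day.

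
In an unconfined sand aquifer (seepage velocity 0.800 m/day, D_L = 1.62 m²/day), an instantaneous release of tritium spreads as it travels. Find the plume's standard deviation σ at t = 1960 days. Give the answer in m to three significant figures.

79.7 m

Dispersive spreading gives a Gaussian with σ² = 2Dt; advection only shifts the center.
σ = √(2 × 1.62 × 1960) = 79.7 m.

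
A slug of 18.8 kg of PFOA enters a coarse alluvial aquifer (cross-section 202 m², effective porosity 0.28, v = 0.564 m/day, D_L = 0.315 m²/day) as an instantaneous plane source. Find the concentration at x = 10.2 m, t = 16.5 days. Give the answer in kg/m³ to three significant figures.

For an instantaneous plane source, C(x,t) = M/(n_e·A·√(4πDt)) · exp(−(x−vt)²/(4Dt)), with n_e·A the pore (flow) area.
Plume center vt = 0.564 × 16.5 = 9.306 m, so the well at 10.2 m is 0.894 m downgradient of the peak.
√(4πDt) = 8.082 m, giving peak height M/(n_e·A·√(4πDt)) = 18.8/(0.28 × 202 × 8.082) = 0.04113 kg/m³.
(x−vt)²/(4Dt) = (0.894)²/(4 × 0.315 × 16.5) = 0.03844; exp(−0.03844) = 0.9623.
C = 0.04113 × 0.9623 = 0.0396 kg/m³.

0.0396 kg/m³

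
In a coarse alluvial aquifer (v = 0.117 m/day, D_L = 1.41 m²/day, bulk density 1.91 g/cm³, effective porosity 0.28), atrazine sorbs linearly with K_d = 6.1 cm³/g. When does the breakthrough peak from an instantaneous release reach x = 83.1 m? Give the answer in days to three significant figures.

Retardation factor R = 1 + ρ_b·K_d/n = 1 + 1.91 × 6.1/0.28 = 42.61.
Sorption retards both mechanisms: v_R = v/R = 0.002746 m/day, D_R = D/R = 0.03309 m²/day.
Peak time from v_R²t² + 2D_R t − x² = 0: t = (√(D_R² + v_R²x²) − D_R)/v_R².
√(D_R² + v_R²x²) = √(0.03309² + 0.002746² × 83.1²) = 0.2306; v_R² = 7.541e-06.
t = (0.2306 − 0.03309)/7.541e-06 = 26200 days.

26200 days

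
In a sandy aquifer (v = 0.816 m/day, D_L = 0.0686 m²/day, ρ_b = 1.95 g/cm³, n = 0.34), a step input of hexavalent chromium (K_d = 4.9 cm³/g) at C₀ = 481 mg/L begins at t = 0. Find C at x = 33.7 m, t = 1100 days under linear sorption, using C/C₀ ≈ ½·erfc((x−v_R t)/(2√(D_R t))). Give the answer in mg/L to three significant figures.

Retardation factor R = 1 + ρ_b·K_d/n = 1 + 1.95 × 4.9/0.34 = 29.10.
Sorption retards both mechanisms: v_R = v/R = 0.02804 m/day, D_R = D/R = 0.002357 m²/day.
v_R·t = 0.02804 × 1100 = 30.844 m; 2√(D_R t) = 3.220 m; argument = (33.7 − 30.844)/3.220 = 0.8870.
C = C₀ × ½·erfc(0.8870) = 481 × 0.1048 = 50.4 mg/L.

50.4 mg/L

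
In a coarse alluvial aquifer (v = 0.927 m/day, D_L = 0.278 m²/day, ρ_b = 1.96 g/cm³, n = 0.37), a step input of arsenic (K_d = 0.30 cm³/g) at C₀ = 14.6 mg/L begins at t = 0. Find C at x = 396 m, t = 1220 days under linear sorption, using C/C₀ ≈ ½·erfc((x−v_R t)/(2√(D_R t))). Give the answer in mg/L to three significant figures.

14.5 mg/L

Retardation factor R = 1 + ρ_b·K_d/n = 1 + 1.96 × 0.30/0.37 = 2.589.
Sorption retards both mechanisms: v_R = v/R = 0.3581 m/day, D_R = D/R = 0.1074 m²/day.
v_R·t = 0.3581 × 1220 = 436.882 m; 2√(D_R t) = 22.89 m; argument = (396 − 436.882)/22.89 = -1.786.
C = C₀ × ½·erfc(-1.786) = 14.6 × 0.9942 = 14.5 mg/L.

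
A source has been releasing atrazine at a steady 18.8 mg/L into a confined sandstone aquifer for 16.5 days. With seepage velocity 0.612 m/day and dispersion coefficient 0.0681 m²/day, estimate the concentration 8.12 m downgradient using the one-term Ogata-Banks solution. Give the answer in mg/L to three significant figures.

17.0 mg/L

For a continuous step input, C/C₀ ≈ ½·erfc((x−vt)/(2√(Dt))).
vt = 0.612 × 16.5 = 10.098 m and 2√(Dt) = 2√(0.0681 × 16.5) = 2.120 m.
Argument (x−vt)/(2√(Dt)) = (8.12 − 10.098)/2.120 = -0.9330; ½·erfc(-0.9330) = 0.9065.
C = 18.8 × 0.9065 = 17.0 mg/L.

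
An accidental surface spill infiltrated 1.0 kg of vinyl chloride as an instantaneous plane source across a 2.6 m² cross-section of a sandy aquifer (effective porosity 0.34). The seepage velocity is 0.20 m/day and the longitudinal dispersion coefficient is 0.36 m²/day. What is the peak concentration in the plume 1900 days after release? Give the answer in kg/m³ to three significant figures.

The peak of an instantaneous 1D plume sits at x = vt; there the Gaussian factor is 1 and C_max = M/(n_e·A·√(4πDt)), where n_e·A is the pore area the mass is dissolved in.
√(4πDt) = √(4π × 0.36 × 1900) = 92.71 m, so C_max = 1.0/(0.34 × 2.6 × 92.71) = 0.0122 kg/m³.

0.0122 kg/m³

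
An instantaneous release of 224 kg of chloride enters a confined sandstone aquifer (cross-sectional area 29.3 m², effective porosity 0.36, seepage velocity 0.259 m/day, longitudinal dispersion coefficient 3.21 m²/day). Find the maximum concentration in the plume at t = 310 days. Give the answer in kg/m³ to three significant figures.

The peak of an instantaneous 1D plume sits at x = vt; there the Gaussian factor is 1 and C_max = M/(n_e·A·√(4πDt)), where n_e·A is the pore area the mass is dissolved in.
√(4πDt) = √(4π × 3.21 × 310) = 111.8 m, so C_max = 224/(0.36 × 29.3 × 111.8) = 0.190 kg/m³.

0.190 kg/m³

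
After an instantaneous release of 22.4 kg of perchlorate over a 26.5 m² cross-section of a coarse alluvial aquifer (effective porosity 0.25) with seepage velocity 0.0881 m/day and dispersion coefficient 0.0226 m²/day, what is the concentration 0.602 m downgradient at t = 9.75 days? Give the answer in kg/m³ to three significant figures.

For an instantaneous plane source, C(x,t) = M/(n_e·A·√(4πDt)) · exp(−(x−vt)²/(4Dt)), with n_e·A the pore (flow) area.
Plume center vt = 0.0881 × 9.75 = 0.858975 m, so the well at 0.602 m is 0.256975 m upgradient of the peak.
√(4πDt) = 1.664 m, giving peak height M/(n_e·A·√(4πDt)) = 22.4/(0.25 × 26.5 × 1.664) = 2.032 kg/m³.
(x−vt)²/(4Dt) = (-0.256975)²/(4 × 0.0226 × 9.75) = 0.07492; exp(−0.07492) = 0.9278.
C = 2.032 × 0.9278 = 1.89 kg/m³.

1.89 kg/m³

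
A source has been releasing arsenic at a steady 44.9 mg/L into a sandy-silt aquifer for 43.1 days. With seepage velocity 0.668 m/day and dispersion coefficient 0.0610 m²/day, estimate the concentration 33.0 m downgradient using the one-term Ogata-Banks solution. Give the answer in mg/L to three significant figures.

1.49 mg/L

For a continuous step input, C/C₀ ≈ ½·erfc((x−vt)/(2√(Dt))).
vt = 0.668 × 43.1 = 28.7908 m and 2√(Dt) = 2√(0.0610 × 43.1) = 3.243 m.
Argument (x−vt)/(2√(Dt)) = (33.0 − 28.7908)/3.243 = 1.298; ½·erfc(1.298) = 0.03320.
C = 44.9 × 0.03320 = 1.49 mg/L.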